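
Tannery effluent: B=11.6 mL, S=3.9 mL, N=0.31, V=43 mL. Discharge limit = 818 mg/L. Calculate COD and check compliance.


COD = 444.1 mg/L
Compliant: Yes


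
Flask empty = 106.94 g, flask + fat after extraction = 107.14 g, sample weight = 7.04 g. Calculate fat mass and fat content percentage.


Fat mass = 107.14 - 106.94 = 0.20 g
Fat% = 0.20 / 7.04 x 100 = 2.8%


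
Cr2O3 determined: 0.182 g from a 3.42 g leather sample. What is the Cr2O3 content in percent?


5.32%


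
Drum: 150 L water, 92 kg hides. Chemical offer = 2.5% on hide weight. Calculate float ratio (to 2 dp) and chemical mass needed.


Float ratio = 150 / 92 = 1.63
Chemical = 92 x 2.5 / 100 = 2.3 kg


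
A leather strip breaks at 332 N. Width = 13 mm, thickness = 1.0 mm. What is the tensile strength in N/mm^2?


Cross-sectional area = 13 x 1.0 = 13.0 mm^2
Tensile strength = 332 / 13.0 = 25.54 N/mm^2


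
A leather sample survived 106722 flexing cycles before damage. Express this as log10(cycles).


5.03


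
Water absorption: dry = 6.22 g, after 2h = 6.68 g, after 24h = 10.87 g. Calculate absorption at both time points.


2h absorption = 7.4%
24h absorption = 74.8%

WA (2h) = (6.68 - 6.22) / 6.22 x 100 = 7.4%
WA (24h) = (10.87 - 6.22) / 6.22 x 100 = 74.8%


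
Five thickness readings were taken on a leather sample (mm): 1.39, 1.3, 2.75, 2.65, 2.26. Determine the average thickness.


2.07 mm

Sum = 1.39 + 1.3 + 2.75 + 2.65 + 2.26 = 10.35
Average = 10.35 / 5 = 2.07 mm


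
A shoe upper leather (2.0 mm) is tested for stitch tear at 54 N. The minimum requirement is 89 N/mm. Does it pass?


STS = 54 / 2.0 = 27.0 N/mm
Minimum required: 89 N/mm
Passes: No


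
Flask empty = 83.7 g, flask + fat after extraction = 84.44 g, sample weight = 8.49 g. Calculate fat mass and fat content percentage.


Fat mass = 0.74 g
Fat content = 8.7%

Fat mass = 84.44 - 83.7 = 0.74 g
Fat% = 0.74 / 8.49 x 100 = 8.7%


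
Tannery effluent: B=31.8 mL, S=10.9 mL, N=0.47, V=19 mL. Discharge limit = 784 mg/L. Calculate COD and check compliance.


COD = 4136.0 mg/L
Compliant: No

COD = (31.8 - 10.9) x 0.47 x 8000 / 19 = 4136.0 mg/L
Limit: 784 mg/L
Compliant: No


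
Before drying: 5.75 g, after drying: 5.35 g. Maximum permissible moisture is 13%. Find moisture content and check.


MC = (5.75 - 5.35) / 5.75 x 100 = 7.0%
Maximum: 13%
Acceptable: Yes


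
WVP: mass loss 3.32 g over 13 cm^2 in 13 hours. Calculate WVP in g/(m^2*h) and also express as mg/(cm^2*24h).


WVP = 3.32 / (13 x 13) x 10000 = 196.45 g/(m^2*h)
Mass loss in mg = 3.32 x 1000 = 3320 mg
Per cm^2 per 24h in mg: 3320 x 24 / (13 x 13) = 79680 / 169 = 471.48 mg/(cm^2*24h)


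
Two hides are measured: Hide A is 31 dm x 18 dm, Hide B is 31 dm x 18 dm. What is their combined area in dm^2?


1116 dm^2

Hide A area = 31 x 18 = 558 dm^2
Hide B area = 31 x 18 = 558 dm^2
Total = 558 + 558 = 1116 dm^2


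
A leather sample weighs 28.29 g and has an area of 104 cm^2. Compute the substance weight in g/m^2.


Substance weight = mass / area x 10000
SW = 28.29 / 104 x 10000
SW = 2720.2 g/m^2


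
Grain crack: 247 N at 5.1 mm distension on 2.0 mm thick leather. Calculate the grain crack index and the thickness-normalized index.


Crack index = 247 / 5.1 = 48.4 N/mm
Normalized = 48.4 / 2.0 = 24.2 N/mm per mm


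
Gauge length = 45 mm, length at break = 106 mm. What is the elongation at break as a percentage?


135.6%


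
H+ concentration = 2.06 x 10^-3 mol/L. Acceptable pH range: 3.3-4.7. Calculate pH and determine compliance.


pH = -log10(2.06 x 10^-3) = 2.69
Range: 3.3 to 4.7
Compliant: No


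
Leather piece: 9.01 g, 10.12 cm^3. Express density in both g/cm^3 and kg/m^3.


Density = 9.01 / 10.12 = 0.890 g/cm^3
Convert: 0.890 x 1000 = 890 kg/m^3


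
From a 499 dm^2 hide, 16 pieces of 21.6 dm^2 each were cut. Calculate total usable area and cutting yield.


Usable area = 345.6 dm^2
Yield = 69.3%


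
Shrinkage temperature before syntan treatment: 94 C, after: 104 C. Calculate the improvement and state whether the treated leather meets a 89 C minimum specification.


Improvement = 10 C
Meets 89 C spec: Yes

Improvement = 104 - 94 = 10 C
Spec check: 104 C >= 89 C? Yes


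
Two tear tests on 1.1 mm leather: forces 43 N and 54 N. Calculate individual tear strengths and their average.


Tear 1 = 43 / 1.1 = 39.1 N/mm
Tear 2 = 54 / 1.1 = 49.1 N/mm
Average = (39.1 + 49.1) / 2 = 44.1 N/mm


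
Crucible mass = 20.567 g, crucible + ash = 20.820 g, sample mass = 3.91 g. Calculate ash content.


Ash mass = 20.820 - 20.567 = 0.253 g
Ash% = 0.253 / 3.91 x 100 = 6.47%


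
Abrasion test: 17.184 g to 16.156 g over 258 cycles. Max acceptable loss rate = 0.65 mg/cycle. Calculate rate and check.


Loss = 17.184 - 16.156 = 1.028 g
Rate = 1.028 g / 258 cycles x 1000 = 3.984 mg/cycle
Max = 0.65 mg/cycle
Passes: No


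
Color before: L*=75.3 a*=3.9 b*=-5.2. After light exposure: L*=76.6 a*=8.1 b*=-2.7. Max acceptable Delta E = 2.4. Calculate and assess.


dL = 1.3, da = 4.2, db = 2.5
dE = sqrt((1.3)^2 + (4.2)^2 + (2.5)^2) = 5.06
Max = 2.4
Passes: No


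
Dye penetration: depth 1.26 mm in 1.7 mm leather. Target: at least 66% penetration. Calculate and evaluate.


Penetration = 1.26 / 1.7 x 100 = 74.1%
Target: 66%
Meets target: Yes


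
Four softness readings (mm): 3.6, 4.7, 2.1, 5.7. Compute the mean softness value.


4.03 mm

Sum = 3.6 + 4.7 + 2.1 + 5.7
Mean = 16.1 / 4 = 4.03 mm


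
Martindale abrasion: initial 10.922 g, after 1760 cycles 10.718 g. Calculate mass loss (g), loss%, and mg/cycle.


Mass loss = 0.204 g
Loss = 1.87%
Rate = 0.116 mg/cycle

Loss = 10.922 - 10.718 = 0.204 g
Loss% = 0.204 / 10.922 x 100 = 1.87%
Rate = 0.204 / 1760 x 1000 = 0.116 mg/cycle


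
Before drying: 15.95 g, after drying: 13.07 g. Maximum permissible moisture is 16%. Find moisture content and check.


MC = (15.95 - 13.07) / 15.95 x 100 = 18.1%
Maximum: 16%
Acceptable: No


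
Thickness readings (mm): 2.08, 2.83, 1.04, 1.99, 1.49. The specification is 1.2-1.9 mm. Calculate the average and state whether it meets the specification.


Sum = 9.43
Average = 9.43 / 5 = 1.89 mm
Specification range: 1.2 to 1.9 mm
Within spec: Yes


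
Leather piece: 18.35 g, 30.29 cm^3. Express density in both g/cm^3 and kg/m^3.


Density = 18.35 / 30.29 = 0.606 g/cm^3
Convert: 0.606 x 1000 = 606 kg/m^3


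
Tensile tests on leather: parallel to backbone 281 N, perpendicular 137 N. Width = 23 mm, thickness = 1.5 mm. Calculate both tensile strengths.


Parallel = 8.14 N/mm^2
Perpendicular = 3.97 N/mm^2


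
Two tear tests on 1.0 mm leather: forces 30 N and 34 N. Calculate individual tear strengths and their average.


Tear 1 = 30 / 1.0 = 30.0 N/mm
Tear 2 = 34 / 1.0 = 34.0 N/mm
Average = (30.0 + 34.0) / 2 = 32.0 N/mm


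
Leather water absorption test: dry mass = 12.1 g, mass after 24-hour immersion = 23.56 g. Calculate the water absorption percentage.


Water absorbed = 23.56 - 12.1 = 11.46 g
WA% = 11.46 / 12.1 x 100 = 94.7%


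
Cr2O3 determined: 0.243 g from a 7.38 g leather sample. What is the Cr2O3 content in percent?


Cr2O3% = 0.243 / 7.38 x 100
Cr2O3% = 3.29%


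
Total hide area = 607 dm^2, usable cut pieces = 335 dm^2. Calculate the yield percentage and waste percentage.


Yield = 335 / 607 x 100 = 55.2%
Waste = 607 - 335 = 272 dm^2
Waste% = 100 - 55.2 = 44.8%


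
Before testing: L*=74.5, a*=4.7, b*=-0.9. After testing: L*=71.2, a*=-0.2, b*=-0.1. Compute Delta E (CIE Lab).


dL = 71.2 - 74.5 = -3.3
da = -0.2 - 4.7 = -4.9
db = -0.1 - (-0.9) = 0.8
dE = sqrt((-3.3)^2 + (-4.9)^2 + (0.8)^2) = 5.96


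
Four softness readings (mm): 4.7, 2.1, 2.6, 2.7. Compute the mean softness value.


Sum = 4.7 + 2.1 + 2.6 + 2.7
Mean = 12.1 / 4 = 3.03 mm


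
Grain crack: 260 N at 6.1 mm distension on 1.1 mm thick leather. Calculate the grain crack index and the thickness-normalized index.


Crack index = 260 / 6.1 = 42.6 N/mm
Normalized = 42.6 / 1.1 = 38.7 N/mm per mm


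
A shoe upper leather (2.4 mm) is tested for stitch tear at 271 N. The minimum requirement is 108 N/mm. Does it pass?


STS = 112.9 N/mm
Passes: Yes

STS = 271 / 2.4 = 112.9 N/mm
Minimum required: 108 N/mm
Passes: Yes


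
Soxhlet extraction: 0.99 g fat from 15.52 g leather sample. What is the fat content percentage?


Fat content = 0.99 / 15.52 x 100
Fat = 6.4%


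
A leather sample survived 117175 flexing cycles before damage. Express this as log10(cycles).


5.07


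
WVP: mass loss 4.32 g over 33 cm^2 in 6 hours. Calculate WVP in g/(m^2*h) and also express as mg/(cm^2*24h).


WVP = 218.18 g/(m^2*h)
Daily rate = 523.64 mg/(cm^2*24h)

WVP = 4.32 / (33 x 6) x 10000 = 218.18 g/(m^2*h)
Mass loss in mg = 4.32 x 1000 = 4320 mg
Per cm^2 per 24h in mg: 4320 x 24 / (33 x 6) = 103680 / 198 = 523.64 mg/(cm^2*24h)


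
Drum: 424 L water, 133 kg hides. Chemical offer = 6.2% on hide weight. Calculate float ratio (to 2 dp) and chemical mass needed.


Float ratio = 424 / 133 = 3.19
Chemical = 133 x 6.2 / 100 = 8.246 kg


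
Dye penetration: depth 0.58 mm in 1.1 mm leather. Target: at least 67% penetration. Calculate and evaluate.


Penetration = 52.7%
Meets target: No

Penetration = 0.58 / 1.1 x 100 = 52.7%
Target: 67%
Meets target: No


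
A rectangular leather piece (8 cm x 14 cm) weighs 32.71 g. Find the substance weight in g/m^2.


Area = 8 x 14 = 112 cm^2
SW = 32.71 / 112 x 10000 = 2920.5 g/m^2


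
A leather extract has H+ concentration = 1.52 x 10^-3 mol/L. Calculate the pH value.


pH = -log10[H+]
pH = -log10(1.52 x 10^-3) = 2.82


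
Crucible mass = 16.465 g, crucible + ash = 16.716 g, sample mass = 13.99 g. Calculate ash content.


Ash mass = 16.716 - 16.465 = 0.251 g
Ash% = 0.251 / 13.99 x 100 = 1.79%


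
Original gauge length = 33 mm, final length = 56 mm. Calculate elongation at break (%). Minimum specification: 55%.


Extension = 56 - 33 = 23 mm
Elongation = 23 / 33 x 100 = 69.7%
Minimum required: 55%
Meets specification: Yes


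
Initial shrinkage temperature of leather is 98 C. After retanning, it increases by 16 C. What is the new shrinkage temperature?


New Ts = 98 + 16 = 114 C


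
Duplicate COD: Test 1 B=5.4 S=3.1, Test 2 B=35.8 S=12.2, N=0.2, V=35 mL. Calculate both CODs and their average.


COD1 = (5.4 - 3.1) x 0.2 x 8000 / 35 = 105.1 mg/L
COD2 = (35.8 - 12.2) x 0.2 x 8000 / 35 = 1078.9 mg/L
Average = (105.1 + 1078.9) / 2 = 592.0 mg/L


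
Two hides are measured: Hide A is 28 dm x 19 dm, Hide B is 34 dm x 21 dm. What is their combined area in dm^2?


1246 dm^2

Hide A area = 28 x 19 = 532 dm^2
Hide B area = 34 x 21 = 714 dm^2
Total = 532 + 714 = 1246 dm^2


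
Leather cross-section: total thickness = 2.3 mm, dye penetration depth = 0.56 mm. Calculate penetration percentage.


Penetration% = 0.56 / 2.3 x 100
Penetration = 24.3%


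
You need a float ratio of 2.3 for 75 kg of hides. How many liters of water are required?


172.5 L

Water = hide weight x target ratio
Water = 75 x 2.3 = 172.5 L


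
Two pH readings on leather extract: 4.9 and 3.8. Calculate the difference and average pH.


Difference = |4.9 - 3.8| = 1.1
Average = (4.9 + 3.8) / 2 = 4.35


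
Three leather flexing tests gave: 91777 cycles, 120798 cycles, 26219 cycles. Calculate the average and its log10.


Average = (91777 + 120798 + 26219) / 3 = 79598 cycles
log10(79598) = 4.90


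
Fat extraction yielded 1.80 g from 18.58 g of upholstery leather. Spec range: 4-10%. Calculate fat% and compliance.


Fat content = 9.7%
Compliant: Yes

Fat% = 1.80 / 18.58 x 100 = 9.7%
Spec range: 4-10%
Compliant: Yes


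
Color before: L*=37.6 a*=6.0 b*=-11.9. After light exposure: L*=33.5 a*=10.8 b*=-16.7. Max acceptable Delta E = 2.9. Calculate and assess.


Delta E = 7.93
Passes: No

dL = -4.1, da = 4.8, db = -4.8
dE = sqrt((-4.1)^2 + (4.8)^2 + (-4.8)^2) = 7.93
Max = 2.9
Passes: No


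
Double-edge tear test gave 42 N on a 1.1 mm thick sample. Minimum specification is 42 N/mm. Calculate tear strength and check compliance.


Tear strength = 42 / 1.1 = 38.2 N/mm
Required minimum = 42 N/mm
Compliant: No


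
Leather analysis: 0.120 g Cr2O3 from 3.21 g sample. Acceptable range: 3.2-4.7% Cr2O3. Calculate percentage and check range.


Cr2O3% = 0.120 / 3.21 x 100 = 3.74%
Acceptable range: 3.2 to 4.7%
Within range: Yes


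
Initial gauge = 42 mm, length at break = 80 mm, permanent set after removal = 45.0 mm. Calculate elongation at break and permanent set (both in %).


Elongation at break = (80 - 42) / 42 x 100 = 90.5%
Permanent set = (45.0 - 42) / 42 x 100 = 7.1%


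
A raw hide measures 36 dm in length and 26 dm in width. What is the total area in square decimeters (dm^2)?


Area = length x width
Area = 36 x 26 = 936 dm^2


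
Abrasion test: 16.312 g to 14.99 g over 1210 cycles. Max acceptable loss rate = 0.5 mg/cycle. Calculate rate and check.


Rate = 1.093 mg/cycle
Passes: No

Loss = 16.312 - 14.99 = 1.322 g
Rate = 1.322 g / 1210 cycles x 1000 = 1.093 mg/cycle
Max = 0.5 mg/cycle
Passes: No


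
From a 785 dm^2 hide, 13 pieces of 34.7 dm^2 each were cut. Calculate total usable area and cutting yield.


Total usable = 13 x 34.7 = 451.1 dm^2
Yield = 451.1 / 785 x 100 = 57.5%


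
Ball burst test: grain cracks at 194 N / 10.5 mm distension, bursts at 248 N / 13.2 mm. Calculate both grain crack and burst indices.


Crack index = 18.5 N/mm
Burst index = 18.8 N/mm


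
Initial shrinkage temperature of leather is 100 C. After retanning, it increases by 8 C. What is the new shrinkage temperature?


New Ts = 100 + 8 = 108 C


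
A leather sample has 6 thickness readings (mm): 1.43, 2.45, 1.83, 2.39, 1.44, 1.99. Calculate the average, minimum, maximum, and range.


Sum = 11.53
Average = 11.53 / 6 = 1.92 mm
Minimum = 1.43 mm
Maximum = 2.45 mm
Range = 2.45 - 1.43 = 1.02 mm


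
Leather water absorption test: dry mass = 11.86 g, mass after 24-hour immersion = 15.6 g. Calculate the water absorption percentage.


31.5%


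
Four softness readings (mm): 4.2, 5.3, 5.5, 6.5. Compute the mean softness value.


Sum = 4.2 + 5.3 + 5.5 + 6.5
Mean = 21.5 / 4 = 5.38 mm


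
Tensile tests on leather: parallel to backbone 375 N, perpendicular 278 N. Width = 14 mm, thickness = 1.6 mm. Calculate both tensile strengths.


Parallel = 16.74 N/mm^2
Perpendicular = 12.41 N/mm^2

Area = 14 x 1.6 = 22.4 mm^2
TS (parallel) = 375 / 22.4 = 16.74 N/mm^2
TS (perpendicular) = 278 / 22.4 = 12.41 N/mm^2


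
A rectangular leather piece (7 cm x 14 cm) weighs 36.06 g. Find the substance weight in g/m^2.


Area = 7 x 14 = 98 cm^2
SW = 36.06 / 98 x 10000 = 3679.6 g/m^2


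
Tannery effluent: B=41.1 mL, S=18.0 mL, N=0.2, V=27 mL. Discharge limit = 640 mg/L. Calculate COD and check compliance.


COD = (41.1 - 18.0) x 0.2 x 8000 / 27 = 1368.9 mg/L
Limit: 640 mg/L
Compliant: No


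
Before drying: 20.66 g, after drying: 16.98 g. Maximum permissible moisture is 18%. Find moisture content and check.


Moisture content = 17.8%
Acceptable: Yes


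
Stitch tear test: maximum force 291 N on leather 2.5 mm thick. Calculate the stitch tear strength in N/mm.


Stitch tear strength = force / thickness
STS = 291 / 2.5 = 116.4 N/mm


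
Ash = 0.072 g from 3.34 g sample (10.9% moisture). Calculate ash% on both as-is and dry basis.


As-is ash% = 0.072 / 3.34 x 100 = 2.16%
Dry mass = 3.34 x (100 - 10.9) / 100 = 2.97594 g
Dry-basis ash% = 0.072 / 2.97594 x 100 = 2.42%


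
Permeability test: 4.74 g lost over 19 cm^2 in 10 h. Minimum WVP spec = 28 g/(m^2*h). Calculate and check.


WVP = 249.47 g/(m^2*h)
Meets specification: Yes


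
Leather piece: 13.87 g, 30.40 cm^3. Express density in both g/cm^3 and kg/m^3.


0.456 g/cm^3
456 kg/m^3


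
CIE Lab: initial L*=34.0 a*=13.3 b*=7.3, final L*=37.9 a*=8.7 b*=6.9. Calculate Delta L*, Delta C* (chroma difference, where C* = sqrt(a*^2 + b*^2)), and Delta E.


Delta L* = 37.9 - 34.0 = 3.9
C1* = sqrt((13.3)^2 + (7.3)^2) = 15.172
C2* = sqrt((8.7)^2 + (6.9)^2) = 11.104
Delta C* = 11.104 - 15.172 = -4.07
Delta E = sqrt((3.9)^2 + (-4.6)^2 + (-0.4)^2) = 6.04


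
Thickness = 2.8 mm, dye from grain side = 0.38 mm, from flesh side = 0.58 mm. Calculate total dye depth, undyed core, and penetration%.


Total dyed = 0.96 mm
Undyed core = 1.84 mm
Penetration = 34.3%


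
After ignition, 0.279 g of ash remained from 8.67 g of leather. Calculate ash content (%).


Ash% = 0.279 / 8.67 x 100
Ash% = 3.22%


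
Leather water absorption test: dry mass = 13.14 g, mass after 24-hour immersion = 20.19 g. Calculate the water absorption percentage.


53.7%


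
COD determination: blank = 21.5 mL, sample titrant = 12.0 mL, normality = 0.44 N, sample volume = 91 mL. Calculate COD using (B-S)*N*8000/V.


367.5 mg/L

COD = (21.5 - 12.0) x 0.44 x 8000 / 91
COD = 9.5 x 0.44 x 8000 / 91
COD = 367.5 mg/L


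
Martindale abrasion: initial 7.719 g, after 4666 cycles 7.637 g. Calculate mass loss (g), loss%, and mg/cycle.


Mass loss = 0.082 g
Loss = 1.06%
Rate = 0.018 mg/cycle


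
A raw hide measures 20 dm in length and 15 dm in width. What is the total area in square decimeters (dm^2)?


Area = length x width
Area = 20 x 15 = 300 dm^2


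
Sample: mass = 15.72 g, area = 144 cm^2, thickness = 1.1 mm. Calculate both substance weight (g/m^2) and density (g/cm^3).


SW = 15.72 / 144 x 10000 = 1091.7 g/m^2
Volume = 144 x 1.1 / 10 = 15.84 cm^3
Density = 15.72 / 15.84 = 0.992 g/cm^3


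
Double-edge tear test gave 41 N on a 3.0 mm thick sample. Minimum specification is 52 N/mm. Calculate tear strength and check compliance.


Tear strength = 13.7 N/mm
Compliant: No

Tear strength = 41 / 3.0 = 13.7 N/mm
Required minimum = 52 N/mm
Compliant: No


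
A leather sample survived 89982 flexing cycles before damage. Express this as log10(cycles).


4.95


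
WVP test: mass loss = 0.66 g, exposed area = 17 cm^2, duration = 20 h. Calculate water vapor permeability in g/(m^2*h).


19.41 g/(m^2*h)

WVP = mass_loss / (area x time) x 10000
WVP = 0.66 / (17 x 20) x 10000
WVP = 0.66 / 340 x 10000 = 19.41 g/(m^2*h)


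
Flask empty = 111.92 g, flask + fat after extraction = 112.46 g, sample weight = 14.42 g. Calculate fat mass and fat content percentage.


Fat mass = 0.54 g
Fat content = 3.7%

Fat mass = 112.46 - 111.92 = 0.54 g
Fat% = 0.54 / 14.42 x 100 = 3.7%


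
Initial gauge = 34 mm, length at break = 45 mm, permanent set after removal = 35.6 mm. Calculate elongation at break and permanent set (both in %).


Elongation at break = (45 - 34) / 34 x 100 = 32.4%
Permanent set = (35.6 - 34) / 34 x 100 = 4.7%


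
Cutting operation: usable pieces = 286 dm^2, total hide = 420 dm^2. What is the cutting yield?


68.1%


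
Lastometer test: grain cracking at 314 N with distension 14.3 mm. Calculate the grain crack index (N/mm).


Grain crack index = force / distension
Index = 314 / 14.3 = 22.0 N/mm


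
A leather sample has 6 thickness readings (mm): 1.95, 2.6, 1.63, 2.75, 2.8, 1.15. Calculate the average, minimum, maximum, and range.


Sum = 12.88
Average = 12.88 / 6 = 2.15 mm
Minimum = 1.15 mm
Maximum = 2.8 mm
Range = 2.8 - 1.15 = 1.65 mm


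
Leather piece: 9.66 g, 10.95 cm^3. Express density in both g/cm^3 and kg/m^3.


Density = 9.66 / 10.95 = 0.882 g/cm^3
Convert: 0.882 x 1000 = 882 kg/m^3


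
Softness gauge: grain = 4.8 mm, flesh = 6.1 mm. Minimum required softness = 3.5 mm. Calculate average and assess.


Average = (4.8 + 6.1) / 2 = 5.45 mm
Minimum = 3.5 mm
Meets requirement: Yes


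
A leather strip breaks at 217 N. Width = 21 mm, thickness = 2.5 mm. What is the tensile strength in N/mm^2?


4.13 N/mm^2

Cross-sectional area = 21 x 2.5 = 52.5 mm^2
Tensile strength = 217 / 52.5 = 4.13 N/mm^2


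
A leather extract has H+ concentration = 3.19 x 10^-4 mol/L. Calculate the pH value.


pH = 3.50

pH = -log10[H+]
pH = -log10(3.19 x 10^-4) = 3.50


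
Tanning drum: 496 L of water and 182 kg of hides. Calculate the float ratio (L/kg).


Float ratio = water / hide weight
Ratio = 496 / 182 = 2.7


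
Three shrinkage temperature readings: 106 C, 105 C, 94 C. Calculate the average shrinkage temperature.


Average = (106 + 105 + 94) / 3
Average = 305 / 3 = 101.7 C


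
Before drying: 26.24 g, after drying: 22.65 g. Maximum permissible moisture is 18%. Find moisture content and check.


Moisture content = 13.7%
Acceptable: Yes


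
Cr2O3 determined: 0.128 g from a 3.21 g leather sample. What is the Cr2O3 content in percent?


Cr2O3% = 0.128 / 3.21 x 100
Cr2O3% = 3.99%


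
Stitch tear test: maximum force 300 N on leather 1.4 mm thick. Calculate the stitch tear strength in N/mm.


214.3 N/mm


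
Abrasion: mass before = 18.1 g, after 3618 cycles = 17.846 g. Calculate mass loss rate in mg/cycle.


0.070 mg/cycle

Mass loss = 18.1 - 17.846 = 0.254 g
Rate = 0.254 / 3618 x 1000 = 0.070 mg/cycle


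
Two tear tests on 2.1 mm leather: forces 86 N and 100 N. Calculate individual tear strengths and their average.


Tear 1 = 41.0 N/mm
Tear 2 = 47.6 N/mm
Average = 44.3 N/mm


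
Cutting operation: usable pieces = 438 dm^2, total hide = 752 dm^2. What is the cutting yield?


58.2%

Yield = usable / total x 100
Yield = 438 / 752 x 100 = 58.2%


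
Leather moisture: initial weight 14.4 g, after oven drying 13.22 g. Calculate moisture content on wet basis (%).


8.2%


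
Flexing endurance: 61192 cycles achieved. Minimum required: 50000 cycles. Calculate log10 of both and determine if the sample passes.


Achieved: log10 = 4.79
Required: log10 = 4.70
Passes: Yes


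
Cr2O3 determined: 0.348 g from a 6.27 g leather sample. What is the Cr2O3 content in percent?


5.55%

Cr2O3% = 0.348 / 6.27 x 100
Cr2O3% = 5.55%


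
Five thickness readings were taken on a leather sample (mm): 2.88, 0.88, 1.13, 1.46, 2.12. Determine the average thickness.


Sum = 2.88 + 0.88 + 1.13 + 1.46 + 2.12 = 8.47
Average = 8.47 / 5 = 1.69 mm


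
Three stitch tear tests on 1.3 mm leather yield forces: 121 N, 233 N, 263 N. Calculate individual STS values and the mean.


STS1 = 121 / 1.3 = 93.1 N/mm
STS2 = 233 / 1.3 = 179.2 N/mm
STS3 = 263 / 1.3 = 202.3 N/mm
Mean = (93.1 + 179.2 + 202.3) / 3 = 158.2 N/mm


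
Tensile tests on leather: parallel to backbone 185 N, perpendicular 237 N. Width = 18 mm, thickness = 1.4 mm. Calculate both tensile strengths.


Area = 18 x 1.4 = 25.2 mm^2
TS (parallel) = 185 / 25.2 = 7.34 N/mm^2
TS (perpendicular) = 237 / 25.2 = 9.40 N/mm^2


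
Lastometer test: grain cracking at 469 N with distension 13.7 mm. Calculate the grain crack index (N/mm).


34.2 N/mm


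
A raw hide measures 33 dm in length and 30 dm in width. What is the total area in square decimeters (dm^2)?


Area = length x width
Area = 33 x 30 = 990 dm^2


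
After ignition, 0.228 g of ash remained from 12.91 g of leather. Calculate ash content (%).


Ash% = 0.228 / 12.91 x 100
Ash% = 1.77%


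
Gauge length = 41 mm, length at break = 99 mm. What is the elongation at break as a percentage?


Extension = 99 - 41 = 58 mm
Elongation = 58 / 41 x 100 = 141.5%


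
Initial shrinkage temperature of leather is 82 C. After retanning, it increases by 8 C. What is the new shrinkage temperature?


New Ts = 82 + 8 = 90 C


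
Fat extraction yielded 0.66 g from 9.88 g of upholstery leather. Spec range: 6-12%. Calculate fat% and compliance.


Fat% = 0.66 / 9.88 x 100 = 6.7%
Spec range: 6-12%
Compliant: Yes


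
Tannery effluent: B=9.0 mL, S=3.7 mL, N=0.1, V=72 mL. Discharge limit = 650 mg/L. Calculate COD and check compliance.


COD = (9.0 - 3.7) x 0.1 x 8000 / 72 = 58.9 mg/L
Limit: 650 mg/L
Compliant: Yes


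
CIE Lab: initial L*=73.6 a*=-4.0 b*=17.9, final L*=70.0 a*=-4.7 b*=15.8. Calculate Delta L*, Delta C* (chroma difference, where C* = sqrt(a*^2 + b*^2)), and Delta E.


Delta L* = 70.0 - 73.6 = -3.6
C1* = sqrt((-4.0)^2 + (17.9)^2) = 18.341
C2* = sqrt((-4.7)^2 + (15.8)^2) = 16.484
Delta C* = 16.484 - 18.341 = -1.86
Delta E = sqrt((-3.6)^2 + (-0.7)^2 + (-2.1)^2) = 4.23


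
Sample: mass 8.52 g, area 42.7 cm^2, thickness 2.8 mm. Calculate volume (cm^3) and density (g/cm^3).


Thickness in cm = 2.8 / 10 = 0.28 cm
Volume = 42.7 x 0.28 = 11.956 cm^3
Density = 8.52 / 11.956 = 0.713 g/cm^3


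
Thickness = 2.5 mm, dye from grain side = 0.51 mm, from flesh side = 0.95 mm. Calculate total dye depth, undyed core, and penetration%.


Total dyed = 1.46 mm
Undyed core = 1.04 mm
Penetration = 58.4%


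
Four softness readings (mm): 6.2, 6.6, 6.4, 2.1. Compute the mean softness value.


Sum = 6.2 + 6.6 + 6.4 + 2.1
Mean = 21.3 / 4 = 5.33 mm


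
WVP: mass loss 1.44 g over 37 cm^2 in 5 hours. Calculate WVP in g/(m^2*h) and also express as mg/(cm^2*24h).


WVP = 1.44 / (37 x 5) x 10000 = 77.84 g/(m^2*h)
Mass loss in mg = 1.44 x 1000 = 1440 mg
Per cm^2 per 24h in mg: 1440 x 24 / (37 x 5) = 34560 / 185 = 186.81 mg/(cm^2*24h)


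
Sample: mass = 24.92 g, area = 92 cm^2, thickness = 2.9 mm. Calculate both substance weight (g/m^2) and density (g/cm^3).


SW = 24.92 / 92 x 10000 = 2708.7 g/m^2
Volume = 92 x 2.9 / 10 = 26.68 cm^3
Density = 24.92 / 26.68 = 0.934 g/cm^3


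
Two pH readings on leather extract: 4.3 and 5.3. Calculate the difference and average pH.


Difference = 1.0
Average pH = 4.80

Difference = |4.3 - 5.3| = 1.0
Average = (4.3 + 5.3) / 2 = 4.80


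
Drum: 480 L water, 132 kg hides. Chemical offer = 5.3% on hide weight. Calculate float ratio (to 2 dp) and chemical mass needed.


Float ratio = 480 / 132 = 3.64
Chemical = 132 x 5.3 / 100 = 6.996 kg


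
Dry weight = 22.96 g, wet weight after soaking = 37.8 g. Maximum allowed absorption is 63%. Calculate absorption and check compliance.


Absorption = 64.6%
Compliant: No


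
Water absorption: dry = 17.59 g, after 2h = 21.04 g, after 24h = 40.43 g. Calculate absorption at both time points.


2h absorption = 19.6%
24h absorption = 129.8%


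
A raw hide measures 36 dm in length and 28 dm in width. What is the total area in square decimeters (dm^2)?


Area = length x width
Area = 36 x 28 = 1008 dm^2


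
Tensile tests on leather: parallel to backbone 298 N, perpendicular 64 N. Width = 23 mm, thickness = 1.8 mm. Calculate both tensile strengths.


Area = 23 x 1.8 = 41.4 mm^2
TS (parallel) = 298 / 41.4 = 7.20 N/mm^2
TS (perpendicular) = 64 / 41.4 = 1.55 N/mm^2


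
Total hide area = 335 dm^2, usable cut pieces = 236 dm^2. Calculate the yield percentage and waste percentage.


Yield = 70.4%
Waste = 29.6%

Yield = 236 / 335 x 100 = 70.4%
Waste = 335 - 236 = 99 dm^2
Waste% = 100 - 70.4 = 29.6%


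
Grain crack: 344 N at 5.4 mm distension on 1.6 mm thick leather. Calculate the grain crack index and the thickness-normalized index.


Crack index = 63.7 N/mm
Normalized index = 39.8 N/mm per mm


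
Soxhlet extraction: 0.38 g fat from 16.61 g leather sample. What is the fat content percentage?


2.3%

Fat content = 0.38 / 16.61 x 100
Fat = 2.3%


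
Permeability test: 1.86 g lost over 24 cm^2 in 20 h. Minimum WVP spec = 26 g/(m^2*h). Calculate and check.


WVP = 1.86 / (24 x 20) x 10000 = 38.75 g/(m^2*h)
Minimum: 26 g/(m^2*h)
Meets spec: Yes


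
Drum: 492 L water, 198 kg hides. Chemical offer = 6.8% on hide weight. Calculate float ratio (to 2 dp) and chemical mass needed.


Float ratio = 2.48
Chemical needed = 13.464 kg


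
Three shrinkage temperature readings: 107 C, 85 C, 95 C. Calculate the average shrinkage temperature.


Average = (107 + 85 + 95) / 3
Average = 287 / 3 = 95.7 C


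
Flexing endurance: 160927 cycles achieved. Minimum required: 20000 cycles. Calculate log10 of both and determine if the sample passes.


Achieved: log10 = 5.21
Required: log10 = 4.30
Passes: Yes

log10(160927) = 5.21
log10(20000) = 4.30
Passes: Yes


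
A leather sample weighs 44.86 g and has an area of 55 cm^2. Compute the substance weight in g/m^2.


Substance weight = mass / area x 10000
SW = 44.86 / 55 x 10000
SW = 8156.4 g/m^2


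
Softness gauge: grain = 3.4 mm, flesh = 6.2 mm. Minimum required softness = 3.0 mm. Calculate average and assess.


Average = (3.4 + 6.2) / 2 = 4.80 mm
Minimum = 3.0 mm
Meets requirement: Yes


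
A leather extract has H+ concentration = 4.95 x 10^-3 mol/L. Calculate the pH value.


pH = 2.31

pH = -log10[H+]
pH = -log10(4.95 x 10^-3) = 2.31


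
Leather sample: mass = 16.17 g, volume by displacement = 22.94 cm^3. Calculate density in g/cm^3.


0.705 g/cm^3

Density = mass / volume
Density = 16.17 / 22.94 = 0.705 g/cm^3


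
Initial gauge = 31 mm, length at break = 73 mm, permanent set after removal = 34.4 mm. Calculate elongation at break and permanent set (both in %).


Elongation at break = 135.5%
Permanent set = 11.0%


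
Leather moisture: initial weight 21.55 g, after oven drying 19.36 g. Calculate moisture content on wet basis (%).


10.2%

Moisture = 21.55 - 19.36 = 2.19 g
MC = 2.19 / 21.55 x 100 = 10.2%


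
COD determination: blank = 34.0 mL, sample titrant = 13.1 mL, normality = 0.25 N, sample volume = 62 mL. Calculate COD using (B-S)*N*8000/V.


COD = (34.0 - 13.1) x 0.25 x 8000 / 62
COD = 20.9 x 0.25 x 8000 / 62
COD = 674.2 mg/L


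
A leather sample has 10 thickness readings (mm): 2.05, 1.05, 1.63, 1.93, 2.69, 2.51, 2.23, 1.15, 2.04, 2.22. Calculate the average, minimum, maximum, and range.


Average = 1.95 mm
Min = 1.05 mm
Max = 2.69 mm
Range = 1.64 mm


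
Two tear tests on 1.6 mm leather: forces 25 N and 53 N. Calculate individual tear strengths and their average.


Tear 1 = 15.6 N/mm
Tear 2 = 33.1 N/mm
Average = 24.4 N/mm

Tear 1 = 25 / 1.6 = 15.6 N/mm
Tear 2 = 53 / 1.6 = 33.1 N/mm
Average = (15.6 + 33.1) / 2 = 24.4 N/mm


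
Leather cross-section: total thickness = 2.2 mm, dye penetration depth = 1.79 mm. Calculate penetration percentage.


81.4%

Penetration% = 1.79 / 2.2 x 100
Penetration = 81.4%


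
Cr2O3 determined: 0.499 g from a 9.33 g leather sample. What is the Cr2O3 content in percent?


Cr2O3% = 0.499 / 9.33 x 100
Cr2O3% = 5.35%


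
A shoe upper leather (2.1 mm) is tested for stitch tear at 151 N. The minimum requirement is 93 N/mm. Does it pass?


STS = 151 / 2.1 = 71.9 N/mm
Minimum required: 93 N/mm
Passes: No


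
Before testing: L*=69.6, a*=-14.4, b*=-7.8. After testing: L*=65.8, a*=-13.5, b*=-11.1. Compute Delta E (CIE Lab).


Delta E = 5.11


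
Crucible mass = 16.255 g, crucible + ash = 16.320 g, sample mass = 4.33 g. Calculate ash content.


Ash mass = 16.320 - 16.255 = 0.065 g
Ash% = 0.065 / 4.33 x 100 = 1.50%


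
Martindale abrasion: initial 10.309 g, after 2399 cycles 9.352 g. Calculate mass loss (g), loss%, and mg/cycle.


Mass loss = 0.957 g
Loss = 9.28%
Rate = 0.399 mg/cycle

Loss = 10.309 - 9.352 = 0.957 g
Loss% = 0.957 / 10.309 x 100 = 9.28%
Rate = 0.957 / 2399 x 1000 = 0.399 mg/cycle


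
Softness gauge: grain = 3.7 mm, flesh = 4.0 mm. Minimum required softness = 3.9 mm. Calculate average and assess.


Average = (3.7 + 4.0) / 2 = 3.85 mm
Minimum = 3.9 mm
Meets requirement: No


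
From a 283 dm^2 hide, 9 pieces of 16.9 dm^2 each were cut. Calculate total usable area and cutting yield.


Usable area = 152.1 dm^2
Yield = 53.7%

Total usable = 9 x 16.9 = 152.1 dm^2
Yield = 152.1 / 283 x 100 = 53.7%


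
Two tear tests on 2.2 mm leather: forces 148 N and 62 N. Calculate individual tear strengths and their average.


Tear 1 = 67.3 N/mm
Tear 2 = 28.2 N/mm
Average = 47.8 N/mm

Tear 1 = 148 / 2.2 = 67.3 N/mm
Tear 2 = 62 / 2.2 = 28.2 N/mm
Average = (67.3 + 28.2) / 2 = 47.8 N/mm


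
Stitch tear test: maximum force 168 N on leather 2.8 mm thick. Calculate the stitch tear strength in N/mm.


60.0 N/mm

Stitch tear strength = force / thickness
STS = 168 / 2.8 = 60.0 N/mm


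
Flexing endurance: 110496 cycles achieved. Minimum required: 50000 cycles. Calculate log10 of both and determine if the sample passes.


log10(110496) = 5.04
log10(50000) = 4.70
Passes: Yes


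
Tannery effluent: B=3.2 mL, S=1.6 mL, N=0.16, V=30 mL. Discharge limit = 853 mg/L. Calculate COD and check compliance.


COD = 68.3 mg/L
Compliant: Yes

COD = (3.2 - 1.6) x 0.16 x 8000 / 30 = 68.3 mg/L
Limit: 853 mg/L
Compliant: Yes


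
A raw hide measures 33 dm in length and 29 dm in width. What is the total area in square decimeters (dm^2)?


Area = length x width
Area = 33 x 29 = 957 dm^2


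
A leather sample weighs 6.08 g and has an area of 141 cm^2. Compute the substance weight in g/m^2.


Substance weight = mass / area x 10000
SW = 6.08 / 141 x 10000
SW = 431.2 g/m^2


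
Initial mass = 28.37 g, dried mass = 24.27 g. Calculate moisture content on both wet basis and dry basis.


Wet basis = 14.5%
Dry basis = 16.9%

Moisture lost = 28.37 - 24.27 = 4.10 g
Wet basis MC = 4.10 / 28.37 x 100 = 14.5%
Dry basis MC = 4.10 / 24.27 x 100 = 16.9%


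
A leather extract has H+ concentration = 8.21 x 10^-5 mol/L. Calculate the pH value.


pH = -log10[H+]
pH = -log10(8.21 x 10^-5) = 4.09


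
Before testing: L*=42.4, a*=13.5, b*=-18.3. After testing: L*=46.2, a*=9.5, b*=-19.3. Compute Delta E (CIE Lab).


Delta E = 5.61

dL = 46.2 - 42.4 = 3.8
da = 9.5 - 13.5 = -4.0
db = -19.3 - (-18.3) = -1.0
dE = sqrt((3.8)^2 + (-4.0)^2 + (-1.0)^2) = 5.61


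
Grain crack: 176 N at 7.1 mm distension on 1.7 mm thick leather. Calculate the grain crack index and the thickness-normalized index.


Crack index = 176 / 7.1 = 24.8 N/mm
Normalized = 24.8 / 1.7 = 14.6 N/mm per mm


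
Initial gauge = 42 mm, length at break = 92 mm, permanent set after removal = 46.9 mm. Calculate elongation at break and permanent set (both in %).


Elongation at break = 119.0%
Permanent set = 11.7%


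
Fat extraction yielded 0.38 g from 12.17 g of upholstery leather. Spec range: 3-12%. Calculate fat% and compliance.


Fat content = 3.1%
Compliant: Yes

Fat% = 0.38 / 12.17 x 100 = 3.1%
Spec range: 3-12%
Compliant: Yes


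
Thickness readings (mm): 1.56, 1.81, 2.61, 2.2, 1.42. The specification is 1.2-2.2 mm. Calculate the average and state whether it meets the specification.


Sum = 9.60
Average = 9.60 / 5 = 1.92 mm
Specification range: 1.2 to 2.2 mm
Within spec: Yes


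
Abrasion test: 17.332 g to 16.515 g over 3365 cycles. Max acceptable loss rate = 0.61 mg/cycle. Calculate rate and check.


Rate = 0.243 mg/cycle
Passes: Yes

Loss = 17.332 - 16.515 = 0.817 g
Rate = 0.817 g / 3365 cycles x 1000 = 0.243 mg/cycle
Max = 0.61 mg/cycle
Passes: Yes


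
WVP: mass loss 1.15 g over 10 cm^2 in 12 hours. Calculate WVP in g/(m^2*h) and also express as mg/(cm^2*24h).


WVP = 95.83 g/(m^2*h)
Daily rate = 230.00 mg/(cm^2*24h)

WVP = 1.15 / (10 x 12) x 10000 = 95.83 g/(m^2*h)
Mass loss in mg = 1.15 x 1000 = 1150 mg
Per cm^2 per 24h in mg: 1150 x 24 / (10 x 12) = 27600 / 120 = 230.00 mg/(cm^2*24h)


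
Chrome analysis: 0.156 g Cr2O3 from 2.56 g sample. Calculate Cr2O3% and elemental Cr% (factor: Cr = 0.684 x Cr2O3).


Cr2O3% = 0.156 / 2.56 x 100 = 6.09%
Cr% = 6.09 x 0.684 = 4.17%


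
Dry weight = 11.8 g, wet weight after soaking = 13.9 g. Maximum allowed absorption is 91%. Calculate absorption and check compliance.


Absorption = 17.8%
Compliant: Yes


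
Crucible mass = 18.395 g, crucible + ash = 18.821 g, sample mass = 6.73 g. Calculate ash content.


Ash mass = 18.821 - 18.395 = 0.426 g
Ash% = 0.426 / 6.73 x 100 = 6.33%


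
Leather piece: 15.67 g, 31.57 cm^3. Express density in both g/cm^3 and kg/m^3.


0.496 g/cm^3
496 kg/m^3

Density = 15.67 / 31.57 = 0.496 g/cm^3
Convert: 0.496 x 1000 = 496 kg/m^3


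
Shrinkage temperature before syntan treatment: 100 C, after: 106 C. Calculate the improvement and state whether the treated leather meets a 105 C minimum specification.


Improvement = 106 - 100 = 6 C
Spec check: 106 C >= 105 C? Yes


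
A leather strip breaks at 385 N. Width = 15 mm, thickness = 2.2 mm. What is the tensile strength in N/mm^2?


Cross-sectional area = 15 x 2.2 = 33.0 mm^2
Tensile strength = 385 / 33.0 = 11.67 N/mm^2


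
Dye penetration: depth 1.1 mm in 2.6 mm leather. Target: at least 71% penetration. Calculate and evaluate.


Penetration = 1.1 / 2.6 x 100 = 42.3%
Target: 71%
Meets target: No


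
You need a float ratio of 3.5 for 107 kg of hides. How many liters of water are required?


374.5 L

Water = hide weight x target ratio
Water = 107 x 3.5 = 374.5 L


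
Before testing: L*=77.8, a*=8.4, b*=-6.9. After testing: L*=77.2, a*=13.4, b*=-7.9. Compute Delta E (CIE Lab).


Delta E = 5.13

dL = 77.2 - 77.8 = -0.6
da = 13.4 - 8.4 = 5.0
db = -7.9 - (-6.9) = -1.0
dE = sqrt((-0.6)^2 + (5.0)^2 + (-1.0)^2) = 5.13


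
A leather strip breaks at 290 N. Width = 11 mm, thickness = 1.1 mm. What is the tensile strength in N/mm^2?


23.97 N/mm^2

Cross-sectional area = 11 x 1.1 = 12.1 mm^2
Tensile strength = 290 / 12.1 = 23.97 N/mm^2


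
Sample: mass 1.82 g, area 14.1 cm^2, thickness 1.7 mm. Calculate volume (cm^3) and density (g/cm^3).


Thickness in cm = 1.7 / 10 = 0.17 cm
Volume = 14.1 x 0.17 = 2.397 cm^3
Density = 1.82 / 2.397 = 0.759 g/cm^3


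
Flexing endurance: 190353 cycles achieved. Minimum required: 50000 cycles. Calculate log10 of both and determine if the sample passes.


Achieved: log10 = 5.28
Required: log10 = 4.70
Passes: Yes

log10(190353) = 5.28
log10(50000) = 4.70
Passes: Yes


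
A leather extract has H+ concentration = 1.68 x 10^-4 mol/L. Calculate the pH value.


pH = 3.77


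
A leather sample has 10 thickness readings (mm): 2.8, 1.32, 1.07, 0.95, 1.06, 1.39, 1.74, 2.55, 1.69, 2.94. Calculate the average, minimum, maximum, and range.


Sum = 17.51
Average = 17.51 / 10 = 1.75 mm
Minimum = 0.95 mm
Maximum = 2.94 mm
Range = 2.94 - 0.95 = 1.99 mm


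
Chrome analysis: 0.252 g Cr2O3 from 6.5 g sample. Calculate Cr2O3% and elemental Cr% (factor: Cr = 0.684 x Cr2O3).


Cr2O3% = 0.252 / 6.5 x 100 = 3.88%
Cr% = 3.88 x 0.684 = 2.65%


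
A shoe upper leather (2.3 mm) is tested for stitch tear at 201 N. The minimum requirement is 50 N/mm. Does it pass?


STS = 201 / 2.3 = 87.4 N/mm
Minimum required: 50 N/mm
Passes: Yes


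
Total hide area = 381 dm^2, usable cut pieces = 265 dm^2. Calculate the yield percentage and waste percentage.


Yield = 265 / 381 x 100 = 69.6%
Waste = 381 - 265 = 116 dm^2
Waste% = 100 - 69.6 = 30.4%


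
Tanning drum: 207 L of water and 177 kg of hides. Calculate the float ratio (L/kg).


1.2

Float ratio = water / hide weight
Ratio = 207 / 177 = 1.2


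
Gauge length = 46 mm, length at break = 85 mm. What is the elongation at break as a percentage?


84.8%


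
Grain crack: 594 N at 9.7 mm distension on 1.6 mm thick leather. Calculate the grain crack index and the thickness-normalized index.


Crack index = 594 / 9.7 = 61.2 N/mm
Normalized = 61.2 / 1.6 = 38.3 N/mm per mm


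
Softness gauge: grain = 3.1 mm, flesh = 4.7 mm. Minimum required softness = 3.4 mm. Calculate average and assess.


Average = (3.1 + 4.7) / 2 = 3.90 mm
Minimum = 3.4 mm
Meets requirement: Yes


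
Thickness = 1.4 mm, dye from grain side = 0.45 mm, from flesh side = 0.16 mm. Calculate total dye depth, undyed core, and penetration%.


Total dyed = 0.61 mm
Undyed core = 0.79 mm
Penetration = 43.6%


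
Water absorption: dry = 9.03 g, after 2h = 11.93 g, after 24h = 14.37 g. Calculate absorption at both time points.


2h absorption = 32.1%
24h absorption = 59.1%
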